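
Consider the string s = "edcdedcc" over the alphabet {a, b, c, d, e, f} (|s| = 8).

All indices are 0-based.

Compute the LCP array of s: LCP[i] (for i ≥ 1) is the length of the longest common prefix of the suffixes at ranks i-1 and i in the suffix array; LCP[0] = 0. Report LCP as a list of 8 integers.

rank | idx | suffix
   0 |   7 | c
   1 |   6 | cc
   2 |   2 | cdedcc
   3 |   5 | dcc
   4 |   1 | dcdedcc
   5 |   3 | dedcc
   6 |   4 | edcc
   7 |   0 | edcdedcc

SA = [7, 6, 2, 5, 1, 3, 4, 0]
rank  pair      lcp
   1  s[7:],s[6:]  1  'c'
   2  s[6:],s[2:]  1  'c'
   3  s[2:],s[5:]  0  ''
   4  s[5:],s[1:]  2  'dc'
   5  s[1:],s[3:]  1  'd'
   6  s[3:],s[4:]  0  ''
   7  s[4:],s[0:]  3  'edc'

[0, 1, 1, 0, 2, 1, 0, 3]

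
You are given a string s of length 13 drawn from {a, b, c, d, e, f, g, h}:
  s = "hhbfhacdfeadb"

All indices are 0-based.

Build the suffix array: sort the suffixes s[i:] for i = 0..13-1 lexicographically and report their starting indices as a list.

sorted suffixes:
  #0 SA[0]=5  'acdfeadb'
  #1 SA[1]=10  'adb'
  #2 SA[2]=12  'b'
  #3 SA[3]=2  'bfhacdfeadb'
  #4 SA[4]=6  'cdfeadb'
  #5 SA[5]=11  'db'
  #6 SA[6]=7  'dfeadb'
  #7 SA[7]=9  'eadb'
  #8 SA[8]=8  'feadb'
  #9 SA[9]=3  'fhacdfeadb'
  #10 SA[10]=4  'hacdfeadb'
  #11 SA[11]=1  'hbfhacdfeadb'
  #12 SA[12]=0  'hhbfhacdfeadb'

[5, 10, 12, 2, 6, 11, 7, 9, 8, 3, 4, 1, 0]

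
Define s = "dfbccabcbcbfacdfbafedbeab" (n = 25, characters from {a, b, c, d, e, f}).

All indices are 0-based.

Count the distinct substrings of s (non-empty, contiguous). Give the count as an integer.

sorted suffixes:
  #0 SA[0]=23  'ab'
  #1 SA[1]=5  'abcbcbfacdfbafedbeab'
  #2 SA[2]=12  'acdfbafedbeab'
  #3 SA[3]=17  'afedbeab'
  #4 SA[4]=24  'b'
  #5 SA[5]=16  'bafedbeab'
  #6 SA[6]=6  'bcbcbfacdfbafedbeab'
  #7 SA[7]=8  'bcbfacdfbafedbeab'
  #8 SA[8]=2  'bccabcbcbfacdfbafedbeab'
  #9 SA[9]=21  'beab'
  #10 SA[10]=10  'bfacdfbafedbeab'
  #11 SA[11]=4  'cabcbcbfacdfbafedbeab'
  #12 SA[12]=7  'cbcbfacdfbafedbeab'
  #13 SA[13]=9  'cbfacdfbafedbeab'
  #14 SA[14]=3  'ccabcbcbfacdfbafedbeab'
  #15 SA[15]=13  'cdfbafedbeab'
  #16 SA[16]=20  'dbeab'
  #17 SA[17]=14  'dfbafedbeab'
  #18 SA[18]=0  'dfbccabcbcbfacdfbafedbeab'
  #19 SA[19]=22  'eab'
  #20 SA[20]=19  'edbeab'
  #21 SA[21]=11  'facdfbafedbeab'
  #22 SA[22]=15  'fbafedbeab'
  #23 SA[23]=1  'fbccabcbcbfacdfbafedbeab'
  #24 SA[24]=18  'fedbeab'

SA = [23, 5, 12, 17, 24, 16, 6, 8, 2, 21, 10, 4, 7, 9, 3, 13, 20, 14, 0, 22, 19, 11, 15, 1, 18]
i: (SA[i-1],SA[i]) lcp shared
  1: (23,5) 2 'ab'
  2: (5,12) 1 'a'
  3: (12,17) 1 'a'
  4: (17,24) 0 ''
  5: (24,16) 1 'b'
  6: (16,6) 1 'b'
  7: (6,8) 3 'bcb'
  8: (8,2) 2 'bc'
  9: (2,21) 1 'b'
  10: (21,10) 1 'b'
  11: (10,4) 0 ''
  12: (4,7) 1 'c'
  13: (7,9) 2 'cb'
  14: (9,3) 1 'c'
  15: (3,13) 1 'c'
  16: (13,20) 0 ''
  17: (20,14) 1 'd'
  18: (14,0) 3 'dfb'
  19: (0,22) 0 ''
  20: (22,19) 1 'e'
  21: (19,11) 0 ''
  22: (11,15) 1 'f'
  23: (15,1) 2 'fb'
  24: (1,18) 1 'f'

n(n+1)/2 = 25·26/2 = 325
Σ LCP = 0 + 2 + 1 + 1 + 0 + 1 + 1 + 3 + 2 + 1 + 1 + 0 + 1 + 2 + 1 + 1 + 0 + 1 + 3 + 0 + 1 + 0 + 1 + 2 + 1 = 27
distinct = 325 − 27 = 298

298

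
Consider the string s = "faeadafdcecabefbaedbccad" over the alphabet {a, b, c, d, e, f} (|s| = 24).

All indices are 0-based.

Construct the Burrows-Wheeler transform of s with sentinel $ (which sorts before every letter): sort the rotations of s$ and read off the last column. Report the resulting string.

dccefbdfdaecbdaaefacab$ea

rank  rotation                   last
    0  $faeadafdcecabefbaedbccad  d
    1  abefbaedbccad$faeadafdcec  c
    2  ad$faeadafdcecabefbaedbcc  c
    3  adafdcecabefbaedbccad$fae  e
    4  aeadafdcecabefbaedbccad$f  f
    5  aedbccad$faeadafdcecabefb  b
    6  afdcecabefbaedbccad$faead  d
    7  baedbccad$faeadafdcecabef  f
    8  bccad$faeadafdcecabefbaed  d
    9  befbaedbccad$faeadafdceca  a
   10  cabefbaedbccad$faeadafdce  e
   11  cad$faeadafdcecabefbaedbc  c
   12  ccad$faeadafdcecabefbaedb  b
   13  cecabefbaedbccad$faeadafd  d
   14  d$faeadafdcecabefbaedbcca  a
   15  dafdcecabefbaedbccad$faea  a
   16  dbccad$faeadafdcecabefbae  e
   17  dcecabefbaedbccad$faeadaf  f
   18  eadafdcecabefbaedbccad$fa  a
   19  ecabefbaedbccad$faeadafdc  c
   20  edbccad$faeadafdcecabefba  a
   21  efbaedbccad$faeadafdcecab  b
   22  faeadafdcecabefbaedbccad$  $
   23  fbaedbccad$faeadafdcecabe  e
   24  fdcecabefbaedbccad$faeada  a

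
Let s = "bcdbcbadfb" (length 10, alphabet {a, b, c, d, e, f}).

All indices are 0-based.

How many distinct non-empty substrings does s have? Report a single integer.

49

sorted suffixes:
  #0 SA[0]=6  'adfb'
  #1 SA[1]=9  'b'
  #2 SA[2]=5  'badfb'
  #3 SA[3]=3  'bcbadfb'
  #4 SA[4]=0  'bcdbcbadfb'
  #5 SA[5]=4  'cbadfb'
  #6 SA[6]=1  'cdbcbadfb'
  #7 SA[7]=2  'dbcbadfb'
  #8 SA[8]=7  'dfb'
  #9 SA[9]=8  'fb'

SA = [6, 9, 5, 3, 0, 4, 1, 2, 7, 8]
i: (SA[i-1],SA[i]) lcp shared
  1: (6,9) 0 ''
  2: (9,5) 1 'b'
  3: (5,3) 1 'b'
  4: (3,0) 2 'bc'
  5: (0,4) 0 ''
  6: (4,1) 1 'c'
  7: (1,2) 0 ''
  8: (2,7) 1 'd'
  9: (7,8) 0 ''

n(n+1)/2 = 10·11/2 = 55
Σ LCP = 0 + 0 + 1 + 1 + 2 + 0 + 1 + 0 + 1 + 0 = 6
distinct = 55 − 6 = 49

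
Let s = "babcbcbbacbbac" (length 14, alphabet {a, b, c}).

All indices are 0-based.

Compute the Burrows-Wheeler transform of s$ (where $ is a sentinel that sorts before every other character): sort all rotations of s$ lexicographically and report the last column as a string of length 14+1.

cbbb$bbcccaaabb

rank  rotation         last
    0  $babcbcbbacbbac  c
    1  abcbcbbacbbac$b  b
    2  ac$babcbcbbacbb  b
    3  acbbac$babcbcbb  b
    4  babcbcbbacbbac$  $
    5  bac$babcbcbbacb  b
    6  bacbbac$babcbcb  b
    7  bbac$babcbcbbac  c
    8  bbacbbac$babcbc  c
    9  bcbbacbbac$babc  c
   10  bcbcbbacbbac$ba  a
   11  c$babcbcbbacbba  a
   12  cbbac$babcbcbba  a
   13  cbbacbbac$babcb  b
   14  cbcbbacbbac$bab  b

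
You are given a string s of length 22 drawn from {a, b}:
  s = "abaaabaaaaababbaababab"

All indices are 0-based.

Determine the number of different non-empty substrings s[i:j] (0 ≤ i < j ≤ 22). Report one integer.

sorted suffixes:
  #0 SA[0]=6  'aaaaababbaababab'
  #1 SA[1]=7  'aaaababbaababab'
  #2 SA[2]=2  'aaabaaaaababbaababab'
  #3 SA[3]=8  'aaababbaababab'
  #4 SA[4]=3  'aabaaaaababbaababab'
  #5 SA[5]=15  'aababab'
  #6 SA[6]=9  'aababbaababab'
  #7 SA[7]=20  'ab'
  #8 SA[8]=4  'abaaaaababbaababab'
  #9 SA[9]=0  'abaaabaaaaababbaababab'
  #10 SA[10]=18  'abab'
  #11 SA[11]=16  'ababab'
  #12 SA[12]=10  'ababbaababab'
  #13 SA[13]=12  'abbaababab'
  #14 SA[14]=21  'b'
  #15 SA[15]=5  'baaaaababbaababab'
  #16 SA[16]=1  'baaabaaaaababbaababab'
  #17 SA[17]=14  'baababab'
  #18 SA[18]=19  'bab'
  #19 SA[19]=17  'babab'
  #20 SA[20]=11  'babbaababab'
  #21 SA[21]=13  'bbaababab'

SA = [6, 7, 2, 8, 3, 15, 9, 20, 4, 0, 18, 16, 10, 12, 21, 5, 1, 14, 19, 17, 11, 13]
i: (SA[i-1],SA[i]) lcp shared
  1: (6,7) 4 'aaaa'
  2: (7,2) 3 'aaa'
  3: (2,8) 5 'aaaba'
  4: (8,3) 2 'aa'
  5: (3,15) 4 'aaba'
  6: (15,9) 5 'aabab'
  7: (9,20) 1 'a'
  8: (20,4) 2 'ab'
  9: (4,0) 5 'abaaa'
  10: (0,18) 3 'aba'
  11: (18,16) 4 'abab'
  12: (16,10) 4 'abab'
  13: (10,12) 2 'ab'
  14: (12,21) 0 ''
  15: (21,5) 1 'b'
  16: (5,1) 4 'baaa'
  17: (1,14) 3 'baa'
  18: (14,19) 2 'ba'
  19: (19,17) 3 'bab'
  20: (17,11) 3 'bab'
  21: (11,13) 1 'b'

n(n+1)/2 = 22·23/2 = 253
Σ LCP = 0 + 4 + 3 + 5 + 2 + 4 + 5 + 1 + 2 + 5 + 3 + 4 + 4 + 2 + 0 + 1 + 4 + 3 + 2 + 3 + 3 + 1 = 61
distinct = 253 − 61 = 192

192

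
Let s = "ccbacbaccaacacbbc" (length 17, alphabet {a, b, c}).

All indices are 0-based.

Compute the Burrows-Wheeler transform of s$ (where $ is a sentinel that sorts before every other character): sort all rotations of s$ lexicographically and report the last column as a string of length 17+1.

rank  rotation            last
    0  $ccbacbaccaacacbbc  c
    1  aacacbbc$ccbacbacc  c
    2  acacbbc$ccbacbacca  a
    3  acbaccaacacbbc$ccb  b
    4  acbbc$ccbacbaccaac  c
    5  accaacacbbc$ccbacb  b
    6  bacbaccaacacbbc$cc  c
    7  baccaacacbbc$ccbac  c
    8  bbc$ccbacbaccaacac  c
    9  bc$ccbacbaccaacacb  b
   10  c$ccbacbaccaacacbb  b
   11  caacacbbc$ccbacbac  c
   12  cacbbc$ccbacbaccaa  a
   13  cbacbaccaacacbbc$c  c
   14  cbaccaacacbbc$ccba  a
   15  cbbc$ccbacbaccaaca  a
   16  ccaacacbbc$ccbacba  a
   17  ccbacbaccaacacbbc$  $

ccabcbcccbbcacaaa$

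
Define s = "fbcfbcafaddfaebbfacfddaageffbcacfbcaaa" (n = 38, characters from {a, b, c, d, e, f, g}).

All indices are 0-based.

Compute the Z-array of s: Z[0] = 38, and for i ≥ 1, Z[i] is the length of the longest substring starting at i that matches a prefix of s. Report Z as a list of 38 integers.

[38, 0, 0, 3, 0, 0, 0, 1, 0, 0, 0, 1, 0, 0, 0, 0, 1, 0, 0, 1, 0, 0, 0, 0, 0, 0, 1, 3, 0, 0, 0, 0, 3, 0, 0, 0, 0, 0]

Z[0]=38
i=1: fresh scan; Z[1]=0
i=2: fresh scan; Z[2]=0
i=3: fresh scan; Z[3]=3 grow→box=[3,6)
i=4: min(r-i=2, Z[1]=0)=0; Z[4]=0
i=5: min(r-i=1, Z[2]=0)=0; Z[5]=0
i=6: fresh scan; Z[6]=0
i=7: fresh scan; Z[7]=1 grow→box=[7,8)
i=8: fresh scan; Z[8]=0
i=9: fresh scan; Z[9]=0
i=10: fresh scan; Z[10]=0
i=11: fresh scan; Z[11]=1 grow→box=[11,12)
i=12: fresh scan; Z[12]=0
i=13: fresh scan; Z[13]=0
i=14: fresh scan; Z[14]=0
i=15: fresh scan; Z[15]=0
i=16: fresh scan; Z[16]=1 grow→box=[16,17)
i=17: fresh scan; Z[17]=0
i=18: fresh scan; Z[18]=0
i=19: fresh scan; Z[19]=1 grow→box=[19,20)
i=20: fresh scan; Z[20]=0
i=21: fresh scan; Z[21]=0
i=22: fresh scan; Z[22]=0
i=23: fresh scan; Z[23]=0
i=24: fresh scan; Z[24]=0
i=25: fresh scan; Z[25]=0
i=26: fresh scan; Z[26]=1 grow→box=[26,27)
i=27: fresh scan; Z[27]=3 grow→box=[27,30)
i=28: min(r-i=2, Z[1]=0)=0; Z[28]=0
i=29: min(r-i=1, Z[2]=0)=0; Z[29]=0
i=30: fresh scan; Z[30]=0
i=31: fresh scan; Z[31]=0
i=32: fresh scan; Z[32]=3 grow→box=[32,35)
i=33: min(r-i=2, Z[1]=0)=0; Z[33]=0
i=34: min(r-i=1, Z[2]=0)=0; Z[34]=0
i=35: fresh scan; Z[35]=0
i=36: fresh scan; Z[36]=0
i=37: fresh scan; Z[37]=0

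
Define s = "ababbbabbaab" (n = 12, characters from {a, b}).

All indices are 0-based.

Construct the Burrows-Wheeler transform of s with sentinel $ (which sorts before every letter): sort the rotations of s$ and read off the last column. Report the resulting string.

bba$bbabbaaba

rank  rotation       last
    0  $ababbbabbaab  b
    1  aab$ababbbabb  b
    2  ab$ababbbabba  a
    3  ababbbabbaab$  $
    4  abbaab$ababbb  b
    5  abbbabbaab$ab  b
    6  b$ababbbabbaa  a
    7  baab$ababbbab  b
    8  babbaab$ababb  b
    9  babbbabbaab$a  a
   10  bbaab$ababbba  a
   11  bbabbaab$abab  b
   12  bbbabbaab$aba  a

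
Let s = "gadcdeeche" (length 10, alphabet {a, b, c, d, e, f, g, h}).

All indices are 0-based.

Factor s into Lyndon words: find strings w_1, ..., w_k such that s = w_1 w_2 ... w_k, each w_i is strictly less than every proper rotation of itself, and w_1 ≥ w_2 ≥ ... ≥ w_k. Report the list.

["g", "adcdeeche"]

emit factor 1: 'g' (i=0, period=1)
emit factor 2: 'adcdeeche' (i=1, period=9)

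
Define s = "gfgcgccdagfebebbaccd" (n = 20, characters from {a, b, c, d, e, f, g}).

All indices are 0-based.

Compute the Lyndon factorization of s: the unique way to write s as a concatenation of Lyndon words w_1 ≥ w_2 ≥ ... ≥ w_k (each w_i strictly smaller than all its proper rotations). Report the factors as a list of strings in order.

emit factor 1: 'g' (i=0, period=1)
emit factor 2: 'fg' (i=1, period=2)
emit factor 3: 'cg' (i=3, period=2)
emit factor 4: 'ccd' (i=5, period=3)
emit factor 5: 'agfebebb' (i=8, period=8)
emit factor 6: 'accd' (i=16, period=4)

["g", "fg", "cg", "ccd", "agfebebb", "accd"]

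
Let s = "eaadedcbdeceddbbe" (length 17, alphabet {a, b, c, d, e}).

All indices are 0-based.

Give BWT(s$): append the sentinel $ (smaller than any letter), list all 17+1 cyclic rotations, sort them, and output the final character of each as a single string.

eeadcbdedeebab$ddc

rank  rotation            last
    0  $eaadedcbdeceddbbe  e
    1  aadedcbdeceddbbe$e  e
    2  adedcbdeceddbbe$ea  a
    3  bbe$eaadedcbdecedd  d
    4  bdeceddbbe$eaadedc  c
    5  be$eaadedcbdeceddb  b
    6  cbdeceddbbe$eaaded  d
    7  ceddbbe$eaadedcbde  e
    8  dbbe$eaadedcbdeced  d
    9  dcbdeceddbbe$eaade  e
   10  ddbbe$eaadedcbdece  e
   11  deceddbbe$eaadedcb  b
   12  dedcbdeceddbbe$eaa  a
   13  e$eaadedcbdeceddbb  b
   14  eaadedcbdeceddbbe$  $
   15  eceddbbe$eaadedcbd  d
   16  edcbdeceddbbe$eaad  d
   17  eddbbe$eaadedcbdec  c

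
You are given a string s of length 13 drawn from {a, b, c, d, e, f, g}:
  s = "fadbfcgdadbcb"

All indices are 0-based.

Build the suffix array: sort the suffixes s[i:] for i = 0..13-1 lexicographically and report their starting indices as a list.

[8, 1, 12, 10, 3, 11, 5, 7, 9, 2, 0, 4, 6]

sorted suffixes:
  #0 SA[0]=8  'adbcb'
  #1 SA[1]=1  'adbfcgdadbcb'
  #2 SA[2]=12  'b'
  #3 SA[3]=10  'bcb'
  #4 SA[4]=3  'bfcgdadbcb'
  #5 SA[5]=11  'cb'
  #6 SA[6]=5  'cgdadbcb'
  #7 SA[7]=7  'dadbcb'
  #8 SA[8]=9  'dbcb'
  #9 SA[9]=2  'dbfcgdadbcb'
  #10 SA[10]=0  'fadbfcgdadbcb'
  #11 SA[11]=4  'fcgdadbcb'
  #12 SA[12]=6  'gdadbcb'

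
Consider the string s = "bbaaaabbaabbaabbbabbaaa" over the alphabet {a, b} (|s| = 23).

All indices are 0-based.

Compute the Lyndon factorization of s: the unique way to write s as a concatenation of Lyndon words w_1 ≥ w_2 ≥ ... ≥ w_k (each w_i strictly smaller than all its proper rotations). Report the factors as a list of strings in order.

["b", "b", "aaaabbaabbaabbbabb", "a", "a", "a"]

emit factor 1: 'b' (i=0, period=1)
emit factor 2: 'b' (i=1, period=1)
emit factor 3: 'aaaabbaabbaabbbabb' (i=2, period=18)
emit factor 4: 'a' (i=20, period=1)
emit factor 5: 'a' (i=21, period=1)
emit factor 6: 'a' (i=22, period=1)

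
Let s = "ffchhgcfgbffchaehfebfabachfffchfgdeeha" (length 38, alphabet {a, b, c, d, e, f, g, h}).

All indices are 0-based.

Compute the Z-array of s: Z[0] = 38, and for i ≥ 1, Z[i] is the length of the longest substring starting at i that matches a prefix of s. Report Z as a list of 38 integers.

[38, 1, 0, 0, 0, 0, 0, 1, 0, 0, 4, 1, 0, 0, 0, 0, 0, 1, 0, 0, 1, 0, 0, 0, 0, 0, 2, 4, 1, 0, 0, 1, 0, 0, 0, 0, 0, 0]

Z[0]=38
i=1: fresh scan; Z[1]=1 scan→box=[1,2)
i=2: fresh scan; Z[2]=0
i=3: fresh scan; Z[3]=0
i=4: fresh scan; Z[4]=0
i=5: fresh scan; Z[5]=0
i=6: fresh scan; Z[6]=0
i=7: fresh scan; Z[7]=1 scan→box=[7,8)
i=8: fresh scan; Z[8]=0
i=9: fresh scan; Z[9]=0
i=10: fresh scan; Z[10]=4 scan→box=[10,14)
i=11: min(r-i=3, Z[1]=1)=1; Z[11]=1
i=12: min(r-i=2, Z[2]=0)=0; Z[12]=0
i=13: min(r-i=1, Z[3]=0)=0; Z[13]=0
i=14: fresh scan; Z[14]=0
i=15: fresh scan; Z[15]=0
i=16: fresh scan; Z[16]=0
i=17: fresh scan; Z[17]=1 scan→box=[17,18)
i=18: fresh scan; Z[18]=0
i=19: fresh scan; Z[19]=0
i=20: fresh scan; Z[20]=1 scan→box=[20,21)
i=21: fresh scan; Z[21]=0
i=22: fresh scan; Z[22]=0
i=23: fresh scan; Z[23]=0
i=24: fresh scan; Z[24]=0
i=25: fresh scan; Z[25]=0
i=26: fresh scan; Z[26]=2 scan→box=[26,28)
i=27: min(r-i=1, Z[1]=1)=1; Z[27]=4 scan→box=[27,31)
i=28: min(r-i=3, Z[1]=1)=1; Z[28]=1
i=29: min(r-i=2, Z[2]=0)=0; Z[29]=0
i=30: min(r-i=1, Z[3]=0)=0; Z[30]=0
i=31: fresh scan; Z[31]=1 scan→box=[31,32)
i=32: fresh scan; Z[32]=0
i=33: fresh scan; Z[33]=0
i=34: fresh scan; Z[34]=0
i=35: fresh scan; Z[35]=0
i=36: fresh scan; Z[36]=0
i=37: fresh scan; Z[37]=0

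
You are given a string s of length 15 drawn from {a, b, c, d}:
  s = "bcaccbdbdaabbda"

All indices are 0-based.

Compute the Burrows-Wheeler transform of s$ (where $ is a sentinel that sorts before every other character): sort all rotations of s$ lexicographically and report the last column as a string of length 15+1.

rank  rotation          last
    0  $bcaccbdbdaabbda  a
    1  a$bcaccbdbdaabbd  d
    2  aabbda$bcaccbdbd  d
    3  abbda$bcaccbdbda  a
    4  accbdbdaabbda$bc  c
    5  bbda$bcaccbdbdaa  a
    6  bcaccbdbdaabbda$  $
    7  bda$bcaccbdbdaab  b
    8  bdaabbda$bcaccbd  d
    9  bdbdaabbda$bcacc  c
   10  caccbdbdaabbda$b  b
   11  cbdbdaabbda$bcac  c
   12  ccbdbdaabbda$bca  a
   13  da$bcaccbdbdaabb  b
   14  daabbda$bcaccbdb  b
   15  dbdaabbda$bcaccb  b

addaca$bdcbcabbb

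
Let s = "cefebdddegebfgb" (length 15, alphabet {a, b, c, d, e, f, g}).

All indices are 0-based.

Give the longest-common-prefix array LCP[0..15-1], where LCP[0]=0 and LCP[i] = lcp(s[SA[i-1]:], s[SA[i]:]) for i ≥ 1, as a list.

rank→(start, suffix):
  0 → (14, 'b')
  1 → (4, 'bdddegebfgb')
  2 → (11, 'bfgb')
  3 → (0, 'cefebdddegebfgb')
  4 → (5, 'dddegebfgb')
  5 → (6, 'ddegebfgb')
  6 → (7, 'degebfgb')
  7 → (3, 'ebdddegebfgb')
  8 → (10, 'ebfgb')
  9 → (1, 'efebdddegebfgb')
  10 → (8, 'egebfgb')
  11 → (2, 'febdddegebfgb')
  12 → (12, 'fgb')
  13 → (13, 'gb')
  14 → (9, 'gebfgb')

SA = [14, 4, 11, 0, 5, 6, 7, 3, 10, 1, 8, 2, 12, 13, 9]
i: (SA[i-1],SA[i]) lcp shared
  1: (14,4) 1 'b'
  2: (4,11) 1 'b'
  3: (11,0) 0 ''
  4: (0,5) 0 ''
  5: (5,6) 2 'dd'
  6: (6,7) 1 'd'
  7: (7,3) 0 ''
  8: (3,10) 2 'eb'
  9: (10,1) 1 'e'
  10: (1,8) 1 'e'
  11: (8,2) 0 ''
  12: (2,12) 1 'f'
  13: (12,13) 0 ''
  14: (13,9) 1 'g'

[0, 1, 1, 0, 0, 2, 1, 0, 2, 1, 1, 0, 1, 0, 1]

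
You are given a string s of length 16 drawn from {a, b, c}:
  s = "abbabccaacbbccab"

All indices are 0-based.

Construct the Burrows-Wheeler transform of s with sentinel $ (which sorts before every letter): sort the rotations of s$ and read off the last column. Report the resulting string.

bcc$baabacabccabb

rank  rotation           last
    0  $abbabccaacbbccab  b
    1  aacbbccab$abbabcc  c
    2  ab$abbabccaacbbcc  c
    3  abbabccaacbbccab$  $
    4  abccaacbbccab$abb  b
    5  acbbccab$abbabcca  a
    6  b$abbabccaacbbcca  a
    7  babccaacbbccab$ab  b
    8  bbabccaacbbccab$a  a
    9  bbccab$abbabccaac  c
   10  bccaacbbccab$abba  a
   11  bccab$abbabccaacb  b
   12  caacbbccab$abbabc  c
   13  cab$abbabccaacbbc  c
   14  cbbccab$abbabccaa  a
   15  ccaacbbccab$abbab  b
   16  ccab$abbabccaacbb  b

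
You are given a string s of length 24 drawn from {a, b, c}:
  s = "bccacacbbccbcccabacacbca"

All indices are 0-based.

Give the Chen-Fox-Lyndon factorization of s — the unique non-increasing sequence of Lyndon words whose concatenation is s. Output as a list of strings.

emit factor 1: 'bcc' (i=0, period=3)
emit factor 2: 'acacbbccbccc' (i=3, period=12)
emit factor 3: 'abacacbc' (i=15, period=8)
emit factor 4: 'a' (i=23, period=1)

["bcc", "acacbbccbccc", "abacacbc", "a"]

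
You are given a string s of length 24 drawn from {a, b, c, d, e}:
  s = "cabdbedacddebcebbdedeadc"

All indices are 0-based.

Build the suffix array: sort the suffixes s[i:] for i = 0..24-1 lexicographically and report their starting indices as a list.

[1, 7, 21, 15, 12, 2, 16, 4, 23, 0, 8, 13, 6, 3, 22, 9, 19, 10, 17, 20, 14, 11, 5, 18]

rank | idx | suffix
   0 |   1 | abdbedacddebcebbdedeadc
   1 |   7 | acddebcebbdedeadc
   2 |  21 | adc
   3 |  15 | bbdedeadc
   4 |  12 | bcebbdedeadc
   5 |   2 | bdbedacddebcebbdedeadc
   6 |  16 | bdedeadc
   7 |   4 | bedacddebcebbdedeadc
   8 |  23 | c
   9 |   0 | cabdbedacddebcebbdedeadc
  10 |   8 | cddebcebbdedeadc
  11 |  13 | cebbdedeadc
  12 |   6 | dacddebcebbdedeadc
  13 |   3 | dbedacddebcebbdedeadc
  14 |  22 | dc
  15 |   9 | ddebcebbdedeadc
  16 |  19 | deadc
  17 |  10 | debcebbdedeadc
  18 |  17 | dedeadc
  19 |  20 | eadc
  20 |  14 | ebbdedeadc
  21 |  11 | ebcebbdedeadc
  22 |   5 | edacddebcebbdedeadc
  23 |  18 | edeadc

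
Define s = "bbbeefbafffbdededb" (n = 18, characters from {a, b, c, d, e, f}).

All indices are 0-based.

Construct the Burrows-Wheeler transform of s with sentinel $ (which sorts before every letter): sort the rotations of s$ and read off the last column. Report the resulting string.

rank  rotation             last
    0  $bbbeefbafffbdededb  b
    1  afffbdededb$bbbeefb  b
    2  b$bbbeefbafffbdeded  d
    3  bafffbdededb$bbbeef  f
    4  bbbeefbafffbdededb$  $
    5  bbeefbafffbdededb$b  b
    6  bdededb$bbbeefbafff  f
    7  beefbafffbdededb$bb  b
    8  db$bbbeefbafffbdede  e
    9  dedb$bbbeefbafffbde  e
   10  dededb$bbbeefbafffb  b
   11  edb$bbbeefbafffbded  d
   12  ededb$bbbeefbafffbd  d
   13  eefbafffbdededb$bbb  b
   14  efbafffbdededb$bbbe  e
   15  fbafffbdededb$bbbee  e
   16  fbdededb$bbbeefbaff  f
   17  ffbdededb$bbbeefbaf  f
   18  fffbdededb$bbbeefba  a

bbdf$bfbeebddbeeffa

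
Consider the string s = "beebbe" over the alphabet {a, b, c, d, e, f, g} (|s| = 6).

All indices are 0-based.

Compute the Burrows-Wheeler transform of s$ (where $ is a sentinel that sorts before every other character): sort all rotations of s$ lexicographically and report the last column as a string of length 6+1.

eeb$beb

rank  rotation last
    0  $beebbe  e
    1  bbe$bee  e
    2  be$beeb  b
    3  beebbe$  $
    4  e$beebb  b
    5  ebbe$be  e
    6  eebbe$b  b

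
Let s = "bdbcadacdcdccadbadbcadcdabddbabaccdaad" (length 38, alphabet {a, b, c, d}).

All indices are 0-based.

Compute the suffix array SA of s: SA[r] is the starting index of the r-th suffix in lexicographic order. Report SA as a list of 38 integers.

rank→(start, suffix):
  0 → (35, 'aad')
  1 → (29, 'abaccdaad')
  2 → (24, 'abddbabaccdaad')
  3 → (31, 'accdaad')
  4 → (6, 'acdcdccadbadbcadcdabddbabaccdaad')
  5 → (36, 'ad')
  6 → (4, 'adacdcdccadbadbcadcdabddbabaccdaad')
  7 → (13, 'adbadbcadcdabddbabaccdaad')
  8 → (16, 'adbcadcdabddbabaccdaad')
  9 → (20, 'adcdabddbabaccdaad')
  10 → (28, 'babaccdaad')
  11 → (30, 'baccdaad')
  12 → (15, 'badbcadcdabddbabaccdaad')
  13 → (2, 'bcadacdcdccadbadbcadcdabddbabaccdaad')
  14 → (18, 'bcadcdabddbabaccdaad')
  15 → (0, 'bdbcadacdcdccadbadbcadcdabddbabaccdaad')
  16 → (25, 'bddbabaccdaad')
  17 → (3, 'cadacdcdccadbadbcadcdabddbabaccdaad')
  18 → (12, 'cadbadbcadcdabddbabaccdaad')
  19 → (19, 'cadcdabddbabaccdaad')
  20 → (11, 'ccadbadbcadcdabddbabaccdaad')
  21 → (32, 'ccdaad')
  22 → (33, 'cdaad')
  23 → (22, 'cdabddbabaccdaad')
  24 → (9, 'cdccadbadbcadcdabddbabaccdaad')
  25 → (7, 'cdcdccadbadbcadcdabddbabaccdaad')
  26 → (37, 'd')
  27 → (34, 'daad')
  28 → (23, 'dabddbabaccdaad')
  29 → (5, 'dacdcdccadbadbcadcdabddbabaccdaad')
  30 → (27, 'dbabaccdaad')
  31 → (14, 'dbadbcadcdabddbabaccdaad')
  32 → (1, 'dbcadacdcdccadbadbcadcdabddbabaccdaad')
  33 → (17, 'dbcadcdabddbabaccdaad')
  34 → (10, 'dccadbadbcadcdabddbabaccdaad')
  35 → (21, 'dcdabddbabaccdaad')
  36 → (8, 'dcdccadbadbcadcdabddbabaccdaad')
  37 → (26, 'ddbabaccdaad')

[35, 29, 24, 31, 6, 36, 4, 13, 16, 20, 28, 30, 15, 2, 18, 0, 25, 3, 12, 19, 11, 32, 33, 22, 9, 7, 37, 34, 23, 5, 27, 14, 1, 17, 10, 21, 8, 26]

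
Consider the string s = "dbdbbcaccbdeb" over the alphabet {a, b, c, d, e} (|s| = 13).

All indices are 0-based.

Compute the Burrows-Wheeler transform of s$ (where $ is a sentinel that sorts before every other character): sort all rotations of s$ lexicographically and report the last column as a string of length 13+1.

rank  rotation        last
    0  $dbdbbcaccbdeb  b
    1  accbdeb$dbdbbc  c
    2  b$dbdbbcaccbde  e
    3  bbcaccbdeb$dbd  d
    4  bcaccbdeb$dbdb  b
    5  bdbbcaccbdeb$d  d
    6  bdeb$dbdbbcacc  c
    7  caccbdeb$dbdbb  b
    8  cbdeb$dbdbbcac  c
    9  ccbdeb$dbdbbca  a
   10  dbbcaccbdeb$db  b
   11  dbdbbcaccbdeb$  $
   12  deb$dbdbbcaccb  b
   13  eb$dbdbbcaccbd  d

bcedbdcbcab$bd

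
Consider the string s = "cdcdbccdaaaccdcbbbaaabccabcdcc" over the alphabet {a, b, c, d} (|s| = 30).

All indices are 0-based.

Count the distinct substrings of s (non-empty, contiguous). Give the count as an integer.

417

rank→(start, suffix):
  0 → (18, 'aaabccabcdcc')
  1 → (8, 'aaaccdcbbbaaabccabcdcc')
  2 → (19, 'aabccabcdcc')
  3 → (9, 'aaccdcbbbaaabccabcdcc')
  4 → (20, 'abccabcdcc')
  5 → (24, 'abcdcc')
  6 → (10, 'accdcbbbaaabccabcdcc')
  7 → (17, 'baaabccabcdcc')
  8 → (16, 'bbaaabccabcdcc')
  9 → (15, 'bbbaaabccabcdcc')
  10 → (21, 'bccabcdcc')
  11 → (4, 'bccdaaaccdcbbbaaabccabcdcc')
  12 → (25, 'bcdcc')
  13 → (29, 'c')
  14 → (23, 'cabcdcc')
  15 → (14, 'cbbbaaabccabcdcc')
  16 → (28, 'cc')
  17 → (22, 'ccabcdcc')
  18 → (5, 'ccdaaaccdcbbbaaabccabcdcc')
  19 → (11, 'ccdcbbbaaabccabcdcc')
  20 → (6, 'cdaaaccdcbbbaaabccabcdcc')
  21 → (2, 'cdbccdaaaccdcbbbaaabccabcdcc')
  22 → (12, 'cdcbbbaaabccabcdcc')
  23 → (26, 'cdcc')
  24 → (0, 'cdcdbccdaaaccdcbbbaaabccabcdcc')
  25 → (7, 'daaaccdcbbbaaabccabcdcc')
  26 → (3, 'dbccdaaaccdcbbbaaabccabcdcc')
  27 → (13, 'dcbbbaaabccabcdcc')
  28 → (27, 'dcc')
  29 → (1, 'dcdbccdaaaccdcbbbaaabccabcdcc')

SA = [18, 8, 19, 9, 20, 24, 10, 17, 16, 15, 21, 4, 25, 29, 23, 14, 28, 22, 5, 11, 6, 2, 12, 26, 0, 7, 3, 13, 27, 1]
[i] adj suffixes → lcp
  [1] 18/8 → 3 ('aaa')
  [2] 8/19 → 2 ('aa')
  [3] 19/9 → 2 ('aa')
  [4] 9/20 → 1 ('a')
  [5] 20/24 → 3 ('abc')
  [6] 24/10 → 1 ('a')
  [7] 10/17 → 0 ('')
  [8] 17/16 → 1 ('b')
  [9] 16/15 → 2 ('bb')
  [10] 15/21 → 1 ('b')
  [11] 21/4 → 3 ('bcc')
  [12] 4/25 → 2 ('bc')
  [13] 25/29 → 0 ('')
  [14] 29/23 → 1 ('c')
  [15] 23/14 → 1 ('c')
  [16] 14/28 → 1 ('c')
  [17] 28/22 → 2 ('cc')
  [18] 22/5 → 2 ('cc')
  [19] 5/11 → 3 ('ccd')
  [20] 11/6 → 1 ('c')
  [21] 6/2 → 2 ('cd')
  [22] 2/12 → 2 ('cd')
  [23] 12/26 → 3 ('cdc')
  [24] 26/0 → 3 ('cdc')
  [25] 0/7 → 0 ('')
  [26] 7/3 → 1 ('d')
  [27] 3/13 → 1 ('d')
  [28] 13/27 → 2 ('dc')
  [29] 27/1 → 2 ('dc')

n(n+1)/2 = 30·31/2 = 465
Σ LCP = 0 + 3 + 2 + 2 + 1 + 3 + 1 + 0 + 1 + 2 + 1 + 3 + 2 + 0 + 1 + 1 + 1 + 2 + 2 + 3 + 1 + 2 + 2 + 3 + 3 + 0 + 1 + 1 + 2 + 2 = 48
distinct = 465 − 48 = 417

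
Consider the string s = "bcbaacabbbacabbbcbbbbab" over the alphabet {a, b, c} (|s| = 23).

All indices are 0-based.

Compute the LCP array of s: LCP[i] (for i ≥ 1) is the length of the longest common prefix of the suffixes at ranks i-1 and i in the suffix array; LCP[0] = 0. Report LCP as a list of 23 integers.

[0, 1, 2, 4, 1, 6, 0, 1, 2, 2, 1, 3, 2, 4, 3, 3, 2, 1, 3, 0, 5, 1, 2]

sorted suffixes:
  #0 SA[0]=3  'aacabbbacabbbcbbbbab'
  #1 SA[1]=21  'ab'
  #2 SA[2]=6  'abbbacabbbcbbbbab'
  #3 SA[3]=12  'abbbcbbbbab'
  #4 SA[4]=4  'acabbbacabbbcbbbbab'
  #5 SA[5]=10  'acabbbcbbbbab'
  #6 SA[6]=22  'b'
  #7 SA[7]=2  'baacabbbacabbbcbbbbab'
  #8 SA[8]=20  'bab'
  #9 SA[9]=9  'bacabbbcbbbbab'
  #10 SA[10]=19  'bbab'
  #11 SA[11]=8  'bbacabbbcbbbbab'
  #12 SA[12]=18  'bbbab'
  #13 SA[13]=7  'bbbacabbbcbbbbab'
  #14 SA[14]=17  'bbbbab'
  #15 SA[15]=13  'bbbcbbbbab'
  #16 SA[16]=14  'bbcbbbbab'
  #17 SA[17]=0  'bcbaacabbbacabbbcbbbbab'
  #18 SA[18]=15  'bcbbbbab'
  #19 SA[19]=5  'cabbbacabbbcbbbbab'
  #20 SA[20]=11  'cabbbcbbbbab'
  #21 SA[21]=1  'cbaacabbbacabbbcbbbbab'
  #22 SA[22]=16  'cbbbbab'

SA = [3, 21, 6, 12, 4, 10, 22, 2, 20, 9, 19, 8, 18, 7, 17, 13, 14, 0, 15, 5, 11, 1, 16]
rank  pair      lcp
   1  s[3:],s[21:]  1  'a'
   2  s[21:],s[6:]  2  'ab'
   3  s[6:],s[12:]  4  'abbb'
   4  s[12:],s[4:]  1  'a'
   5  s[4:],s[10:]  6  'acabbb'
   6  s[10:],s[22:]  0  ''
   7  s[22:],s[2:]  1  'b'
   8  s[2:],s[20:]  2  'ba'
   9  s[20:],s[9:]  2  'ba'
  10  s[9:],s[19:]  1  'b'
  11  s[19:],s[8:]  3  'bba'
  12  s[8:],s[18:]  2  'bb'
  13  s[18:],s[7:]  4  'bbba'
  14  s[7:],s[17:]  3  'bbb'
  15  s[17:],s[13:]  3  'bbb'
  16  s[13:],s[14:]  2  'bb'
  17  s[14:],s[0:]  1  'b'
  18  s[0:],s[15:]  3  'bcb'
  19  s[15:],s[5:]  0  ''
  20  s[5:],s[11:]  5  'cabbb'
  21  s[11:],s[1:]  1  'c'
  22  s[1:],s[16:]  2  'cb'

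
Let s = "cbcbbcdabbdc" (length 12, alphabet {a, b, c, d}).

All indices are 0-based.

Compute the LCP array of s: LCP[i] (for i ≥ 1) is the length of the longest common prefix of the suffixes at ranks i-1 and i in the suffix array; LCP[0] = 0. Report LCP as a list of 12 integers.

[0, 0, 2, 1, 2, 1, 0, 1, 2, 1, 0, 1]

sorted suffixes:
  #0 SA[0]=7  'abbdc'
  #1 SA[1]=3  'bbcdabbdc'
  #2 SA[2]=8  'bbdc'
  #3 SA[3]=1  'bcbbcdabbdc'
  #4 SA[4]=4  'bcdabbdc'
  #5 SA[5]=9  'bdc'
  #6 SA[6]=11  'c'
  #7 SA[7]=2  'cbbcdabbdc'
  #8 SA[8]=0  'cbcbbcdabbdc'
  #9 SA[9]=5  'cdabbdc'
  #10 SA[10]=6  'dabbdc'
  #11 SA[11]=10  'dc'

SA = [7, 3, 8, 1, 4, 9, 11, 2, 0, 5, 6, 10]
[i] adj suffixes → lcp
  [1] 7/3 → 0 ('')
  [2] 3/8 → 2 ('bb')
  [3] 8/1 → 1 ('b')
  [4] 1/4 → 2 ('bc')
  [5] 4/9 → 1 ('b')
  [6] 9/11 → 0 ('')
  [7] 11/2 → 1 ('c')
  [8] 2/0 → 2 ('cb')
  [9] 0/5 → 1 ('c')
  [10] 5/6 → 0 ('')
  [11] 6/10 → 1 ('d')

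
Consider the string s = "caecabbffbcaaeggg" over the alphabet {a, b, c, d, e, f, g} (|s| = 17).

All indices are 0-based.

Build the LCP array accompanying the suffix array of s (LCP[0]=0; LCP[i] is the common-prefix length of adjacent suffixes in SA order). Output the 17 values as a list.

[0, 1, 1, 2, 0, 1, 1, 0, 2, 2, 0, 1, 0, 1, 0, 1, 2]

rank→(start, suffix):
  0 → (11, 'aaeggg')
  1 → (4, 'abbffbcaaeggg')
  2 → (1, 'aecabbffbcaaeggg')
  3 → (12, 'aeggg')
  4 → (5, 'bbffbcaaeggg')
  5 → (9, 'bcaaeggg')
  6 → (6, 'bffbcaaeggg')
  7 → (10, 'caaeggg')
  8 → (3, 'cabbffbcaaeggg')
  9 → (0, 'caecabbffbcaaeggg')
  10 → (2, 'ecabbffbcaaeggg')
  11 → (13, 'eggg')
  12 → (8, 'fbcaaeggg')
  13 → (7, 'ffbcaaeggg')
  14 → (16, 'g')
  15 → (15, 'gg')
  16 → (14, 'ggg')

SA = [11, 4, 1, 12, 5, 9, 6, 10, 3, 0, 2, 13, 8, 7, 16, 15, 14]
rank  pair      lcp
   1  s[11:],s[4:]  1  'a'
   2  s[4:],s[1:]  1  'a'
   3  s[1:],s[12:]  2  'ae'
   4  s[12:],s[5:]  0  ''
   5  s[5:],s[9:]  1  'b'
   6  s[9:],s[6:]  1  'b'
   7  s[6:],s[10:]  0  ''
   8  s[10:],s[3:]  2  'ca'
   9  s[3:],s[0:]  2  'ca'
  10  s[0:],s[2:]  0  ''
  11  s[2:],s[13:]  1  'e'
  12  s[13:],s[8:]  0  ''
  13  s[8:],s[7:]  1  'f'
  14  s[7:],s[16:]  0  ''
  15  s[16:],s[15:]  1  'g'
  16  s[15:],s[14:]  2  'gg'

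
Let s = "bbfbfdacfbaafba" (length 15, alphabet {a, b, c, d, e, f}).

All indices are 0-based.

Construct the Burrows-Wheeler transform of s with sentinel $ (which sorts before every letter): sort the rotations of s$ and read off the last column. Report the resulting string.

rank  rotation          last
    0  $bbfbfdacfbaafba  a
    1  a$bbfbfdacfbaafb  b
    2  aafba$bbfbfdacfb  b
    3  acfbaafba$bbfbfd  d
    4  afba$bbfbfdacfba  a
    5  ba$bbfbfdacfbaaf  f
    6  baafba$bbfbfdacf  f
    7  bbfbfdacfbaafba$  $
    8  bfbfdacfbaafba$b  b
    9  bfdacfbaafba$bbf  f
   10  cfbaafba$bbfbfda  a
   11  dacfbaafba$bbfbf  f
   12  fba$bbfbfdacfbaa  a
   13  fbaafba$bbfbfdac  c
   14  fbfdacfbaafba$bb  b
   15  fdacfbaafba$bbfb  b

abbdaff$bfafacbb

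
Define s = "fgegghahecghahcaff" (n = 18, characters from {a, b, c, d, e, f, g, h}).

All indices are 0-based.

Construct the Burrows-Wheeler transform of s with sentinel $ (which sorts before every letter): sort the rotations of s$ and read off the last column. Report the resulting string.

rank  rotation             last
    0  $fgegghahecghahcaff  f
    1  aff$fgegghahecghahc  c
    2  ahcaff$fgegghahecgh  h
    3  ahecghahcaff$fgeggh  h
    4  caff$fgegghahecghah  h
    5  cghahcaff$fgegghahe  e
    6  ecghahcaff$fgegghah  h
    7  egghahecghahcaff$fg  g
    8  f$fgegghahecghahcaf  f
    9  ff$fgegghahecghahca  a
   10  fgegghahecghahcaff$  $
   11  gegghahecghahcaff$f  f
   12  gghahecghahcaff$fge  e
   13  ghahcaff$fgegghahec  c
   14  ghahecghahcaff$fgeg  g
   15  hahcaff$fgegghahecg  g
   16  hahecghahcaff$fgegg  g
   17  hcaff$fgegghahecgha  a
   18  hecghahcaff$fgeggha  a

fchhhehgfa$fecgggaa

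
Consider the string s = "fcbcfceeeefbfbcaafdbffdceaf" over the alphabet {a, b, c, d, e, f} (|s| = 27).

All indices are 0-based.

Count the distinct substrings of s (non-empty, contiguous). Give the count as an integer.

rank | idx | suffix
   0 |  15 | aafdbffdceaf
   1 |  25 | af
   2 |  16 | afdbffdceaf
   3 |  13 | bcaafdbffdceaf
   4 |   2 | bcfceeeefbfbcaafdbffdceaf
   5 |  11 | bfbcaafdbffdceaf
   6 |  19 | bffdceaf
   7 |  14 | caafdbffdceaf
   8 |   1 | cbcfceeeefbfbcaafdbffdceaf
   9 |  23 | ceaf
  10 |   5 | ceeeefbfbcaafdbffdceaf
  11 |   3 | cfceeeefbfbcaafdbffdceaf
  12 |  18 | dbffdceaf
  13 |  22 | dceaf
  14 |  24 | eaf
  15 |   6 | eeeefbfbcaafdbffdceaf
  16 |   7 | eeefbfbcaafdbffdceaf
  17 |   8 | eefbfbcaafdbffdceaf
  18 |   9 | efbfbcaafdbffdceaf
  19 |  26 | f
  20 |  12 | fbcaafdbffdceaf
  21 |  10 | fbfbcaafdbffdceaf
  22 |   0 | fcbcfceeeefbfbcaafdbffdceaf
  23 |   4 | fceeeefbfbcaafdbffdceaf
  24 |  17 | fdbffdceaf
  25 |  21 | fdceaf
  26 |  20 | ffdceaf

SA = [15, 25, 16, 13, 2, 11, 19, 14, 1, 23, 5, 3, 18, 22, 24, 6, 7, 8, 9, 26, 12, 10, 0, 4, 17, 21, 20]
i: (SA[i-1],SA[i]) lcp shared
  1: (15,25) 1 'a'
  2: (25,16) 2 'af'
  3: (16,13) 0 ''
  4: (13,2) 2 'bc'
  5: (2,11) 1 'b'
  6: (11,19) 2 'bf'
  7: (19,14) 0 ''
  8: (14,1) 1 'c'
  9: (1,23) 1 'c'
  10: (23,5) 2 'ce'
  11: (5,3) 1 'c'
  12: (3,18) 0 ''
  13: (18,22) 1 'd'
  14: (22,24) 0 ''
  15: (24,6) 1 'e'
  16: (6,7) 3 'eee'
  17: (7,8) 2 'ee'
  18: (8,9) 1 'e'
  19: (9,26) 0 ''
  20: (26,12) 1 'f'
  21: (12,10) 2 'fb'
  22: (10,0) 1 'f'
  23: (0,4) 2 'fc'
  24: (4,17) 1 'f'
  25: (17,21) 2 'fd'
  26: (21,20) 1 'f'

n(n+1)/2 = 27·28/2 = 378
Σ LCP = 0 + 1 + 2 + 0 + 2 + 1 + 2 + 0 + 1 + 1 + 2 + 1 + 0 + 1 + 0 + 1 + 3 + 2 + 1 + 0 + 1 + 2 + 1 + 2 + 1 + 2 + 1 = 31
distinct = 378 − 31 = 347

347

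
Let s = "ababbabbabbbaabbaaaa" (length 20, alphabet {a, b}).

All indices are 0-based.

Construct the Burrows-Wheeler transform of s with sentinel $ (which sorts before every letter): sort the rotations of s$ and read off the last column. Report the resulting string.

rank  rotation               last
    0  $ababbabbabbbaabbaaaa  a
    1  a$ababbabbabbbaabbaaa  a
    2  aa$ababbabbabbbaabbaa  a
    3  aaa$ababbabbabbbaabba  a
    4  aaaa$ababbabbabbbaabb  b
    5  aabbaaaa$ababbabbabbb  b
    6  ababbabbabbbaabbaaaa$  $
    7  abbaaaa$ababbabbabbba  a
    8  abbabbabbbaabbaaaa$ab  b
    9  abbabbbaabbaaaa$ababb  b
   10  abbbaabbaaaa$ababbabb  b
   11  baaaa$ababbabbabbbaab  b
   12  baabbaaaa$ababbabbabb  b
   13  babbabbabbbaabbaaaa$a  a
   14  babbabbbaabbaaaa$abab  b
   15  babbbaabbaaaa$ababbab  b
   16  bbaaaa$ababbabbabbbaa  a
   17  bbaabbaaaa$ababbabbab  b
   18  bbabbabbbaabbaaaa$aba  a
   19  bbabbbaabbaaaa$ababba  a
   20  bbbaabbaaaa$ababbabba  a

aaaabb$abbbbbabbabaaa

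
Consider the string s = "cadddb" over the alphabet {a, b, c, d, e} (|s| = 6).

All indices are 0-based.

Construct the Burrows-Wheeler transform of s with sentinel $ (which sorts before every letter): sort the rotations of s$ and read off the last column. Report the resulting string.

bcd$dda

rank  rotation last
    0  $cadddb  b
    1  adddb$c  c
    2  b$caddd  d
    3  cadddb$  $
    4  db$cadd  d
    5  ddb$cad  d
    6  dddb$ca  a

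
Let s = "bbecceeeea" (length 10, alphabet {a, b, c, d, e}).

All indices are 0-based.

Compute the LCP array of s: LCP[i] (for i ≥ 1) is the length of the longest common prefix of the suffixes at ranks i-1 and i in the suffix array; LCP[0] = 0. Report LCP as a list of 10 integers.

rank→(start, suffix):
  0 → (9, 'a')
  1 → (0, 'bbecceeeea')
  2 → (1, 'becceeeea')
  3 → (3, 'cceeeea')
  4 → (4, 'ceeeea')
  5 → (8, 'ea')
  6 → (2, 'ecceeeea')
  7 → (7, 'eea')
  8 → (6, 'eeea')
  9 → (5, 'eeeea')

SA = [9, 0, 1, 3, 4, 8, 2, 7, 6, 5]
[i] adj suffixes → lcp
  [1] 9/0 → 0 ('')
  [2] 0/1 → 1 ('b')
  [3] 1/3 → 0 ('')
  [4] 3/4 → 1 ('c')
  [5] 4/8 → 0 ('')
  [6] 8/2 → 1 ('e')
  [7] 2/7 → 1 ('e')
  [8] 7/6 → 2 ('ee')
  [9] 6/5 → 3 ('eee')

[0, 0, 1, 0, 1, 0, 1, 1, 2, 3]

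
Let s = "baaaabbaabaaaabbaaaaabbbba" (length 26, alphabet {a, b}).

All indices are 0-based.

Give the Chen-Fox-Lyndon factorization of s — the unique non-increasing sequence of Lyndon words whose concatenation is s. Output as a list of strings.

emit factor 1: 'b' (i=0, period=1)
emit factor 2: 'aaaabbaab' (i=1, period=9)
emit factor 3: 'aaaabb' (i=10, period=6)
emit factor 4: 'aaaaabbbb' (i=16, period=9)
emit factor 5: 'a' (i=25, period=1)

["b", "aaaabbaab", "aaaabb", "aaaaabbbb", "a"]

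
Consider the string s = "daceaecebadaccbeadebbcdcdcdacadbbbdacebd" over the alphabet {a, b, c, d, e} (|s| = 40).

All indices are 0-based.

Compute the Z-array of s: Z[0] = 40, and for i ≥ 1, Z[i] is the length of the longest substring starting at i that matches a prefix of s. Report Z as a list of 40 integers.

Z[0]=40
i=1: outside box; Z[1]=0
i=2: outside box; Z[2]=0
i=3: outside box; Z[3]=0
i=4: outside box; Z[4]=0
i=5: outside box; Z[5]=0
i=6: outside box; Z[6]=0
i=7: outside box; Z[7]=0
i=8: outside box; Z[8]=0
i=9: outside box; Z[9]=0
i=10: outside box; Z[10]=3 extend→box=[10,13)
i=11: min(r-i=2, Z[1]=0)=0; Z[11]=0
i=12: min(r-i=1, Z[2]=0)=0; Z[12]=0
i=13: outside box; Z[13]=0
i=14: outside box; Z[14]=0
i=15: outside box; Z[15]=0
i=16: outside box; Z[16]=0
i=17: outside box; Z[17]=1 extend→box=[17,18)
i=18: outside box; Z[18]=0
i=19: outside box; Z[19]=0
i=20: outside box; Z[20]=0
i=21: outside box; Z[21]=0
i=22: outside box; Z[22]=1 extend→box=[22,23)
i=23: outside box; Z[23]=0
i=24: outside box; Z[24]=1 extend→box=[24,25)
i=25: outside box; Z[25]=0
i=26: outside box; Z[26]=3 extend→box=[26,29)
i=27: min(r-i=2, Z[1]=0)=0; Z[27]=0
i=28: min(r-i=1, Z[2]=0)=0; Z[28]=0
i=29: outside box; Z[29]=0
i=30: outside box; Z[30]=1 extend→box=[30,31)
i=31: outside box; Z[31]=0
i=32: outside box; Z[32]=0
i=33: outside box; Z[33]=0
i=34: outside box; Z[34]=4 extend→box=[34,38)
i=35: min(r-i=3, Z[1]=0)=0; Z[35]=0
i=36: min(r-i=2, Z[2]=0)=0; Z[36]=0
i=37: min(r-i=1, Z[3]=0)=0; Z[37]=0
i=38: outside box; Z[38]=0
i=39: outside box; Z[39]=1 extend→box=[39,40)

[40, 0, 0, 0, 0, 0, 0, 0, 0, 0, 3, 0, 0, 0, 0, 0, 0, 1, 0, 0, 0, 0, 1, 0, 1, 0, 3, 0, 0, 0, 1, 0, 0, 0, 4, 0, 0, 0, 0, 1]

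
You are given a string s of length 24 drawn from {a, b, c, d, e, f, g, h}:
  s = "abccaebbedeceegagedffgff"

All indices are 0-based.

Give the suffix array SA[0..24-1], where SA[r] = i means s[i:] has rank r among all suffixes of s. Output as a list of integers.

sorted suffixes:
  #0 SA[0]=0  'abccaebbedeceegagedffgff'
  #1 SA[1]=4  'aebbedeceegagedffgff'
  #2 SA[2]=15  'agedffgff'
  #3 SA[3]=6  'bbedeceegagedffgff'
  #4 SA[4]=1  'bccaebbedeceegagedffgff'
  #5 SA[5]=7  'bedeceegagedffgff'
  #6 SA[6]=3  'caebbedeceegagedffgff'
  #7 SA[7]=2  'ccaebbedeceegagedffgff'
  #8 SA[8]=11  'ceegagedffgff'
  #9 SA[9]=9  'deceegagedffgff'
  #10 SA[10]=18  'dffgff'
  #11 SA[11]=5  'ebbedeceegagedffgff'
  #12 SA[12]=10  'eceegagedffgff'
  #13 SA[13]=8  'edeceegagedffgff'
  #14 SA[14]=17  'edffgff'
  #15 SA[15]=12  'eegagedffgff'
  #16 SA[16]=13  'egagedffgff'
  #17 SA[17]=23  'f'
  #18 SA[18]=22  'ff'
  #19 SA[19]=19  'ffgff'
  #20 SA[20]=20  'fgff'
  #21 SA[21]=14  'gagedffgff'
  #22 SA[22]=16  'gedffgff'
  #23 SA[23]=21  'gff'

[0, 4, 15, 6, 1, 7, 3, 2, 11, 9, 18, 5, 10, 8, 17, 12, 13, 23, 22, 19, 20, 14, 16, 21]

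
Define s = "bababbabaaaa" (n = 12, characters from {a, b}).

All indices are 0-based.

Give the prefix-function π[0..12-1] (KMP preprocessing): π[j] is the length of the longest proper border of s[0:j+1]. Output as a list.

π[0] = 0
j=1 s[j]='a': π[1]=0 (border '')
j=2 s[j]='b': π[2]=1 (border 'b')
j=3 s[j]='a': π[3]=2 (border 'ba')
j=4 s[j]='b': π[4]=3 (border 'bab')
j=5 s[j]='b': k: 3→1→0; π[5]=1 (border 'b')
j=6 s[j]='a': π[6]=2 (border 'ba')
j=7 s[j]='b': π[7]=3 (border 'bab')
j=8 s[j]='a': π[8]=4 (border 'baba')
j=9 s[j]='a': k: 4→2→0; π[9]=0 (border '')
j=10 s[j]='a': π[10]=0 (border '')
j=11 s[j]='a': π[11]=0 (border '')

[0, 0, 1, 2, 3, 1, 2, 3, 4, 0, 0, 0]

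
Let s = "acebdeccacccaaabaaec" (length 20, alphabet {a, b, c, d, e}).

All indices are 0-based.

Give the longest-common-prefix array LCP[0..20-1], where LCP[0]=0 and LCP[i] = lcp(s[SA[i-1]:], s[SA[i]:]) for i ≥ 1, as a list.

rank→(start, suffix):
  0 → (12, 'aaabaaec')
  1 → (13, 'aabaaec')
  2 → (16, 'aaec')
  3 → (14, 'abaaec')
  4 → (8, 'acccaaabaaec')
  5 → (0, 'acebdeccacccaaabaaec')
  6 → (17, 'aec')
  7 → (15, 'baaec')
  8 → (3, 'bdeccacccaaabaaec')
  9 → (19, 'c')
  10 → (11, 'caaabaaec')
  11 → (7, 'cacccaaabaaec')
  12 → (10, 'ccaaabaaec')
  13 → (6, 'ccacccaaabaaec')
  14 → (9, 'cccaaabaaec')
  15 → (1, 'cebdeccacccaaabaaec')
  16 → (4, 'deccacccaaabaaec')
  17 → (2, 'ebdeccacccaaabaaec')
  18 → (18, 'ec')
  19 → (5, 'eccacccaaabaaec')

SA = [12, 13, 16, 14, 8, 0, 17, 15, 3, 19, 11, 7, 10, 6, 9, 1, 4, 2, 18, 5]
rank  pair      lcp
   1  s[12:],s[13:]  2  'aa'
   2  s[13:],s[16:]  2  'aa'
   3  s[16:],s[14:]  1  'a'
   4  s[14:],s[8:]  1  'a'
   5  s[8:],s[0:]  2  'ac'
   6  s[0:],s[17:]  1  'a'
   7  s[17:],s[15:]  0  ''
   8  s[15:],s[3:]  1  'b'
   9  s[3:],s[19:]  0  ''
  10  s[19:],s[11:]  1  'c'
  11  s[11:],s[7:]  2  'ca'
  12  s[7:],s[10:]  1  'c'
  13  s[10:],s[6:]  3  'cca'
  14  s[6:],s[9:]  2  'cc'
  15  s[9:],s[1:]  1  'c'
  16  s[1:],s[4:]  0  ''
  17  s[4:],s[2:]  0  ''
  18  s[2:],s[18:]  1  'e'
  19  s[18:],s[5:]  2  'ec'

[0, 2, 2, 1, 1, 2, 1, 0, 1, 0, 1, 2, 1, 3, 2, 1, 0, 0, 1, 2]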